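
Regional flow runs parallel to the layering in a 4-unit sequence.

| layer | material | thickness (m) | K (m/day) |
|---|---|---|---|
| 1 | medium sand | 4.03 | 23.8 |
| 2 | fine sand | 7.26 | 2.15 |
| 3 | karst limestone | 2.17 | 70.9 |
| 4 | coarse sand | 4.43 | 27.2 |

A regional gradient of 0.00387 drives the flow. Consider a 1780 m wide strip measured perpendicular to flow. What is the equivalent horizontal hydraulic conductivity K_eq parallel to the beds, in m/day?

21.6

Flow is parallel to layering, so each bed carries its own Darcy discharge and the transmissivities add.
Σ(K_i·b_i) = 23.8×4.03 + 2.15×7.26 + 70.9×2.17 + 27.2×4.43 = 385.9 m²/day.
Total thickness b = 17.89 m, so K_eq = Σ(K_i·b_i)/b = 21.57 m/day.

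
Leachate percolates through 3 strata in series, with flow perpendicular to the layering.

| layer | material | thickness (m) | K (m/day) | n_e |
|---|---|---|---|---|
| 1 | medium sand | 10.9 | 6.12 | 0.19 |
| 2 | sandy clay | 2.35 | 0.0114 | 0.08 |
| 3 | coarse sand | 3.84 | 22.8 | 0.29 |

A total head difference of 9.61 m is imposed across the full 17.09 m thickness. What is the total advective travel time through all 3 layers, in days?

73.0

With flow normal to the layers, continuity requires the same specific discharge q through every layer.
Σ(b_i/K_i) = 10.9/6.12 + 2.35/0.0114 + 3.84/22.8 = 208.1 d.
q = Δh / Σ(b_i/K_i) = 9.61 / 208.1 = 0.04618 m/day.
In each layer the seepage velocity is v_i = q/n_i, so the layer transit time is t_i = b_i·n_i / q:
  layer 1 (medium sand): t_1 = 10.9 × 0.19 / 0.04618 = 44.84 d
  layer 2 (sandy clay): t_2 = 2.35 × 0.08 / 0.04618 = 4.071 d
  layer 3 (coarse sand): t_3 = 3.84 × 0.29 / 0.04618 = 24.11 d
Total t = Σ t_i = 73.03 days.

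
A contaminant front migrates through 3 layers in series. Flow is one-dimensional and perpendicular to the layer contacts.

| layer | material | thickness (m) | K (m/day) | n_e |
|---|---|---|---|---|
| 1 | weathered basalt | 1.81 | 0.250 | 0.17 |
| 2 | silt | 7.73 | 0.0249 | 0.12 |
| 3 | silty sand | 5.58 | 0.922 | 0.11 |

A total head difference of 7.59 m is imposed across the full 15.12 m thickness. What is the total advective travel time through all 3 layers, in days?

With flow normal to the layers, continuity requires the same specific discharge q through every layer.
Σ(b_i/K_i) = 1.81/0.250 + 7.73/0.0249 + 5.58/0.922 = 323.7 d.
q = Δh / Σ(b_i/K_i) = 7.59 / 323.7 = 0.02345 m/day.
In each layer the seepage velocity is v_i = q/n_i, so the layer transit time is t_i = b_i·n_i / q:
  layer 1 (weathered basalt): t_1 = 1.81 × 0.17 / 0.02345 = 13.12 d
  layer 2 (silt): t_2 = 7.73 × 0.12 / 0.02345 = 39.56 d
  layer 3 (silty sand): t_3 = 5.58 × 0.11 / 0.02345 = 26.18 d
Total t = Σ t_i = 78.87 days.

78.9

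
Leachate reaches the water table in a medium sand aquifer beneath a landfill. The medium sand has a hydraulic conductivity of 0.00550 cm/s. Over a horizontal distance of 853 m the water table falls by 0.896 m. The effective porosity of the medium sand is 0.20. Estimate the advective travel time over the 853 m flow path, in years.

93.6

Convert K: 0.00550 cm/s × 864 = 4.752 m/day.
Hydraulic gradient i = Δh / L = 0.896 / 853 = 0.001050.
Darcy flux q = K · i = 4.752 × 0.001050 = 0.004992 m/day.
Seepage velocity v = q / n_e = 0.004992 / 0.20 = 0.02496 m/day.
Travel time t = L / v = 853 / 0.02496 = 34178 days = 93.57 years.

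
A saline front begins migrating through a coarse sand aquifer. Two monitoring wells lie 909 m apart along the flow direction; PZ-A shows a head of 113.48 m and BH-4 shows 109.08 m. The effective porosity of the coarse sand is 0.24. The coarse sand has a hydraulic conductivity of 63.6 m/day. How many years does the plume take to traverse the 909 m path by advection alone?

Hydraulic gradient i = (113.48 − 109.08) / 909 = 4.4 / 909 = 0.004840.
Darcy flux q = K · i = 63.60 × 0.004840 = 0.3079 m/day.
Seepage velocity v = q / n_e = 0.3079 / 0.24 = 1.283 m/day.
Travel time t = L / v = 909 / 1.283 = 708.6 days = 1.940 years.

1.94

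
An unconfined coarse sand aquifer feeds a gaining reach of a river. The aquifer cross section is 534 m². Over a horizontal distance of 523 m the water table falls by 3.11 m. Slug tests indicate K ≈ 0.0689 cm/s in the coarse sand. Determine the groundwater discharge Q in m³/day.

189

Convert K: 0.0689 cm/s × 864 = 59.53 m/day.
Hydraulic gradient i = Δh / L = 3.11 / 523 = 0.005946.
Darcy's law: Q = K · A · i = 59.53 × 534.0 × 0.005946 = 189.0 m³/day.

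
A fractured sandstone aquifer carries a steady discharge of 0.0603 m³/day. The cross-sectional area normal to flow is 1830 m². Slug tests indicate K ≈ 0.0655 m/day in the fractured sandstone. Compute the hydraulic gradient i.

From Q = K·A·i, i = Q / (K·A) = 0.0603 / (0.06550 × 1830) = 0.0005031.

0.000503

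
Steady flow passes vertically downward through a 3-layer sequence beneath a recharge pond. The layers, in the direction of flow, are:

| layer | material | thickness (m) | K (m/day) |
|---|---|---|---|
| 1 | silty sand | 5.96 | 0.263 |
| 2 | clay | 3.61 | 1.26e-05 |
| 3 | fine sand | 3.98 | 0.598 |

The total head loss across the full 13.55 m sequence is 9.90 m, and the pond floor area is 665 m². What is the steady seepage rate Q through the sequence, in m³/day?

0.0230

Flow is perpendicular to layering, so the layers act in series and the equivalent K is the thickness-weighted harmonic mean.
Total thickness L = 5.96 + 3.61 + 3.98 = 13.55 m.
Σ(b_i/K_i) = 5.96/0.263 + 3.61/1.26e-05 + 3.98/0.598 = 2.865e+05 d.
K_eq = L / Σ(b_i/K_i) = 13.55 / 2.865e+05 = 4.729e-05 m/day.
Q = K_eq · A · (Δh/L) = 4.729e-05 × 665 × (9.90/13.55) = 0.02298 m³/day.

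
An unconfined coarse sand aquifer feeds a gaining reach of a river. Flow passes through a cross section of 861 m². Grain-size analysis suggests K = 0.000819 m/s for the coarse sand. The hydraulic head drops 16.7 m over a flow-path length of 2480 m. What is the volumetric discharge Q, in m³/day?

410

Convert K: 0.000819 m/s × 86400 = 70.76 m/day.
Hydraulic gradient i = Δh / L = 16.7 / 2480 = 0.006734.
Darcy's law: Q = K · A · i = 70.76 × 861.0 × 0.006734 = 410.3 m³/day.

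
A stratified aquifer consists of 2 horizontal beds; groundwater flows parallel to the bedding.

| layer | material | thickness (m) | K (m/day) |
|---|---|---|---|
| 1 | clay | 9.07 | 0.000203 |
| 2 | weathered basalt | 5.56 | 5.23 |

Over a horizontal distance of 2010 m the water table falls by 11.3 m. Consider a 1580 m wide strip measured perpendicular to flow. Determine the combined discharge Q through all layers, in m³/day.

Flow is parallel to layering, so each bed carries its own Darcy discharge and the transmissivities add.
Σ(K_i·b_i) = 0.000203×9.07 + 5.23×5.56 = 29.08 m²/day.
Hydraulic gradient i = Δh / L = 11.3 / 2010 = 0.005622.
Q = Σ(K_i·b_i) · W · i = 29.08 × 1580 × 0.005622 = 258.3 m³/day.

258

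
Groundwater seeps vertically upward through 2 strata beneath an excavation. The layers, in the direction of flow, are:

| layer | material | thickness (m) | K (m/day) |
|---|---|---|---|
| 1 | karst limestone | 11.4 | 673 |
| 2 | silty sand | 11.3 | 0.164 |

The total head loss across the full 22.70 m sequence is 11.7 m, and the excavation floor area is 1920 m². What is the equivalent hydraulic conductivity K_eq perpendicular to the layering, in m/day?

0.329

Flow is perpendicular to layering, so the layers act in series and the equivalent K is the thickness-weighted harmonic mean.
Total thickness L = 11.4 + 11.3 = 22.70 m.
Σ(b_i/K_i) = 11.4/673 + 11.3/0.164 = 68.92 d.
K_eq = L / Σ(b_i/K_i) = 22.70 / 68.92 = 0.3294 m/day.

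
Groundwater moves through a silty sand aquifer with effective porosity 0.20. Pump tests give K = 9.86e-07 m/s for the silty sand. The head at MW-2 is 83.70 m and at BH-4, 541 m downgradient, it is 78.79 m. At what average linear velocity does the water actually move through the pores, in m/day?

Convert K: 9.86e-07 m/s × 86400 = 0.08519 m/day.
Hydraulic gradient i = (83.70 − 78.79) / 541 = 4.91 / 541 = 0.009076.
Darcy flux q = K · i = 0.08519 × 0.009076 = 0.0007732 m/day.
Seepage velocity v = q / n_e = 0.0007732 / 0.20 = 0.003866 m/day.

0.00387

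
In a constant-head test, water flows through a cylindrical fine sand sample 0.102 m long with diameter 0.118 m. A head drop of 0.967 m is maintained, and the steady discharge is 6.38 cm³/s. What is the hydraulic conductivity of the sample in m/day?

5.32

Cross-sectional area A = π·(d/2)² = π × (0.118/2)² = 0.01094 m².
Convert discharge: 6.38 cm³/s = 6.380e-06 m³/s.
Darcy's law rearranged: K = Q·L / (A·Δh) = 6.380e-06 × 0.102 / (0.01094 × 0.967) = 6.154e-05 m/s = 5.317 m/day.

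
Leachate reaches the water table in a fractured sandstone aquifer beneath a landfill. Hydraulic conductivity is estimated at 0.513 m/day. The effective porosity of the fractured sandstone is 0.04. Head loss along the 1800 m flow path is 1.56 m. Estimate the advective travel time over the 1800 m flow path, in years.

Hydraulic gradient i = Δh / L = 1.56 / 1800 = 0.0008667.
Darcy flux q = K · i = 0.5130 × 0.0008667 = 0.0004446 m/day.
Seepage velocity v = q / n_e = 0.0004446 / 0.04 = 0.01111 m/day.
Travel time t = L / v = 1800 / 0.01111 = 1.619e+05 days = 443.4 years.

443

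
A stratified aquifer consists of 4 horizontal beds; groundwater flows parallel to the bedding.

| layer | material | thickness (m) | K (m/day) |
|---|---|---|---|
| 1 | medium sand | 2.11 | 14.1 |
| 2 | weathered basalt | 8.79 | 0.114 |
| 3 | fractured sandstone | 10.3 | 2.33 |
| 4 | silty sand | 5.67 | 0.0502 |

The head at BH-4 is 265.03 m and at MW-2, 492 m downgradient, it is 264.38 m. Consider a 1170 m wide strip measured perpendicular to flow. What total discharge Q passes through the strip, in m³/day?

Flow is parallel to layering, so each bed carries its own Darcy discharge and the transmissivities add.
Σ(K_i·b_i) = 14.1×2.11 + 0.114×8.79 + 2.33×10.3 + 0.0502×5.67 = 55.04 m²/day.
Hydraulic gradient i = (265.03 − 264.38) / 492 = 0.65 / 492 = 0.001321.
Q = Σ(K_i·b_i) · W · i = 55.04 × 1170 × 0.001321 = 85.07 m³/day.

85.1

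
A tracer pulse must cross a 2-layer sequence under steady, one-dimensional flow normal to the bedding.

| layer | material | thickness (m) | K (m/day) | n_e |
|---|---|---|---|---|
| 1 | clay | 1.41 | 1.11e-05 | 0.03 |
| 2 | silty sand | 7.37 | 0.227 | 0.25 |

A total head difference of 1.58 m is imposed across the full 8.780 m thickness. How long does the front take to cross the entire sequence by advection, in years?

With flow normal to the layers, continuity requires the same specific discharge q through every layer.
Σ(b_i/K_i) = 1.41/1.11e-05 + 7.37/0.227 = 1.271e+05 d.
q = Δh / Σ(b_i/K_i) = 1.58 / 1.271e+05 = 1.244e-05 m/day.
In each layer the seepage velocity is v_i = q/n_i, so the layer transit time is t_i = b_i·n_i / q:
  layer 1 (clay): t_1 = 1.41 × 0.03 / 1.244e-05 = 3402 d
  layer 2 (silty sand): t_2 = 7.37 × 0.25 / 1.244e-05 = 1.482e+05 d
Total t = Σ t_i = 1.516e+05 days = 415.0 years.

415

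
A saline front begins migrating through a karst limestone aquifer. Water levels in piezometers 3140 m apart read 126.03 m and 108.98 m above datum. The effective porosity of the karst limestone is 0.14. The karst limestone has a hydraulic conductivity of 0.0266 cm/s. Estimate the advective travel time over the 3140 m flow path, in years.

9.64

Convert K: 0.0266 cm/s × 864 = 22.98 m/day.
Hydraulic gradient i = (126.03 − 108.98) / 3140 = 17.05 / 3140 = 0.005430.
Darcy flux q = K · i = 22.98 × 0.005430 = 0.1248 m/day.
Seepage velocity v = q / n_e = 0.1248 / 0.14 = 0.8914 m/day.
Travel time t = L / v = 3140 / 0.8914 = 3523 days = 9.644 years.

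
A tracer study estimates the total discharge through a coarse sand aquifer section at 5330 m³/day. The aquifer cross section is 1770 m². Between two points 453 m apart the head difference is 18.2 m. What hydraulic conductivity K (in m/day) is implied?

75.0

Hydraulic gradient i = Δh / L = 18.2 / 453 = 0.04018.
From Q = K·A·i, K = Q / (A·i) = 5330 / (1770 × 0.04018) = 74.95 m/day.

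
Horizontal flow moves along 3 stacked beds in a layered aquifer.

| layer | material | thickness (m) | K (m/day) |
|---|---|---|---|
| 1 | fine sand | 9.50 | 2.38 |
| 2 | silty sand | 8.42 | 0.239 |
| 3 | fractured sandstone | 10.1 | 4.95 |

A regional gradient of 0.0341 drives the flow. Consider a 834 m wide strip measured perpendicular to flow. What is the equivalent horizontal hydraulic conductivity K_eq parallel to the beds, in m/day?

Flow is parallel to layering, so each bed carries its own Darcy discharge and the transmissivities add.
Σ(K_i·b_i) = 2.38×9.50 + 0.239×8.42 + 4.95×10.1 = 74.62 m²/day.
Total thickness b = 28.02 m, so K_eq = Σ(K_i·b_i)/b = 2.663 m/day.

2.66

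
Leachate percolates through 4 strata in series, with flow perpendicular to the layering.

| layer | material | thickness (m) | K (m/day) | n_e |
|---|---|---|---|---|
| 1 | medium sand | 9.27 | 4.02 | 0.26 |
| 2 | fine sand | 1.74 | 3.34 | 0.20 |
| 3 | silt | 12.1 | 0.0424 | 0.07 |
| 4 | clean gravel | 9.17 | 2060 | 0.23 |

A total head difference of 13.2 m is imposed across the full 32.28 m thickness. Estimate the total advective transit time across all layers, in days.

With flow normal to the layers, continuity requires the same specific discharge q through every layer.
Σ(b_i/K_i) = 9.27/4.02 + 1.74/3.34 + 12.1/0.0424 + 9.17/2060 = 288.2 d.
q = Δh / Σ(b_i/K_i) = 13.2 / 288.2 = 0.04580 m/day.
In each layer the seepage velocity is v_i = q/n_i, so the layer transit time is t_i = b_i·n_i / q:
  layer 1 (medium sand): t_1 = 9.27 × 0.26 / 0.04580 = 52.62 d
  layer 2 (fine sand): t_2 = 1.74 × 0.20 / 0.04580 = 7.598 d
  layer 3 (silt): t_3 = 12.1 × 0.07 / 0.04580 = 18.49 d
  layer 4 (clean gravel): t_4 = 9.17 × 0.23 / 0.04580 = 46.05 d
Total t = Σ t_i = 124.8 days.

125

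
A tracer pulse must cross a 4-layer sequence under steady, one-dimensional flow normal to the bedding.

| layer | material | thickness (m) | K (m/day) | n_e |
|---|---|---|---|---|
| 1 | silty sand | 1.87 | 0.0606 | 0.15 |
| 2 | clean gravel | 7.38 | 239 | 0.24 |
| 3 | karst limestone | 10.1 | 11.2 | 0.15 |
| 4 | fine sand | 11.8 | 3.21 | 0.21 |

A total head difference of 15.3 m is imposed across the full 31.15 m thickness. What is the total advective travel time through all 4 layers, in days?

With flow normal to the layers, continuity requires the same specific discharge q through every layer.
Σ(b_i/K_i) = 1.87/0.0606 + 7.38/239 + 10.1/11.2 + 11.8/3.21 = 35.47 d.
q = Δh / Σ(b_i/K_i) = 15.3 / 35.47 = 0.4314 m/day.
In each layer the seepage velocity is v_i = q/n_i, so the layer transit time is t_i = b_i·n_i / q:
  layer 1 (silty sand): t_1 = 1.87 × 0.15 / 0.4314 = 0.6502 d
  layer 2 (clean gravel): t_2 = 7.38 × 0.24 / 0.4314 = 4.106 d
  layer 3 (karst limestone): t_3 = 10.1 × 0.15 / 0.4314 = 3.512 d
  layer 4 (fine sand): t_4 = 11.8 × 0.21 / 0.4314 = 5.744 d
Total t = Σ t_i = 14.01 days.

14.0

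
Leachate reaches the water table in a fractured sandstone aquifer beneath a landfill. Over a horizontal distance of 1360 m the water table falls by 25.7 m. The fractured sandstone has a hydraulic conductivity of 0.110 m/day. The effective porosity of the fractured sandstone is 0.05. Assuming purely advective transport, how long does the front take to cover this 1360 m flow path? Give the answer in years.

Hydraulic gradient i = Δh / L = 25.7 / 1360 = 0.01890.
Darcy flux q = K · i = 0.1100 × 0.01890 = 0.002079 m/day.
Seepage velocity v = q / n_e = 0.002079 / 0.05 = 0.04157 m/day.
Travel time t = L / v = 1360 / 0.04157 = 32713 days = 89.56 years.

89.6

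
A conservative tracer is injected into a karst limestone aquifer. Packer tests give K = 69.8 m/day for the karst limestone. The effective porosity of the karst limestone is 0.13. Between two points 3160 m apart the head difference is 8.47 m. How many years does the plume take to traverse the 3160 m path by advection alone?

6.01

Hydraulic gradient i = Δh / L = 8.47 / 3160 = 0.002680.
Darcy flux q = K · i = 69.80 × 0.002680 = 0.1871 m/day.
Seepage velocity v = q / n_e = 0.1871 / 0.13 = 1.439 m/day.
Travel time t = L / v = 3160 / 1.439 = 2196 days = 6.012 years.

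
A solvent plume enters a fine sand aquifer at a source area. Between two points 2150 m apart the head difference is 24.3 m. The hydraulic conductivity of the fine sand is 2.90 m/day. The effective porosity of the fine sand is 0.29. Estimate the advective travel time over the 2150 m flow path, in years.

Hydraulic gradient i = Δh / L = 24.3 / 2150 = 0.01130.
Darcy flux q = K · i = 2.900 × 0.01130 = 0.03278 m/day.
Seepage velocity v = q / n_e = 0.03278 / 0.29 = 0.1130 m/day.
Travel time t = L / v = 2150 / 0.1130 = 19023 days = 52.08 years.

52.1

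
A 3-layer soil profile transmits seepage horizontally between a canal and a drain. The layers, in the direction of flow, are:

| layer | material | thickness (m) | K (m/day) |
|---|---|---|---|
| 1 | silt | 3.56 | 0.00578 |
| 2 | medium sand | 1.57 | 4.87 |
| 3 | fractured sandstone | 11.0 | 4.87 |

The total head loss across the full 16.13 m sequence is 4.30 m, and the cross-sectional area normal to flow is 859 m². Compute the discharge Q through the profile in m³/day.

5.97

Flow is perpendicular to layering, so the layers act in series and the equivalent K is the thickness-weighted harmonic mean.
Total thickness L = 3.56 + 1.57 + 11.0 = 16.13 m.
Σ(b_i/K_i) = 3.56/0.00578 + 1.57/4.87 + 11.0/4.87 = 618.5 d.
K_eq = L / Σ(b_i/K_i) = 16.13 / 618.5 = 0.02608 m/day.
Q = K_eq · A · (Δh/L) = 0.02608 × 859 × (4.30/16.13) = 5.972 m³/day.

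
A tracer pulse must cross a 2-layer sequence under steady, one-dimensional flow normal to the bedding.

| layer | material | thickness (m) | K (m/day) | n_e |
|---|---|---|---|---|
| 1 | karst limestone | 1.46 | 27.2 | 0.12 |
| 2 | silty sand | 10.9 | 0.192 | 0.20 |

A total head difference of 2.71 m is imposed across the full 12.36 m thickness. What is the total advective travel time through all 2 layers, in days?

49.4

With flow normal to the layers, continuity requires the same specific discharge q through every layer.
Σ(b_i/K_i) = 1.46/27.2 + 10.9/0.192 = 56.82 d.
q = Δh / Σ(b_i/K_i) = 2.71 / 56.82 = 0.04769 m/day.
In each layer the seepage velocity is v_i = q/n_i, so the layer transit time is t_i = b_i·n_i / q:
  layer 1 (karst limestone): t_1 = 1.46 × 0.12 / 0.04769 = 3.674 d
  layer 2 (silty sand): t_2 = 10.9 × 0.20 / 0.04769 = 45.71 d
Total t = Σ t_i = 49.38 days.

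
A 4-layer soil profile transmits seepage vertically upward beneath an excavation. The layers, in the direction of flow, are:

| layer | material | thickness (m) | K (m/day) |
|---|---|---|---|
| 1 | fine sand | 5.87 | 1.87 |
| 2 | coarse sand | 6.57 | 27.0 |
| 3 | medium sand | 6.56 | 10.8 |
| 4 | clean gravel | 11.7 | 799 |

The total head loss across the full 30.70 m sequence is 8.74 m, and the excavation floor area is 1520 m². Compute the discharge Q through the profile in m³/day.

Flow is perpendicular to layering, so the layers act in series and the equivalent K is the thickness-weighted harmonic mean.
Total thickness L = 5.87 + 6.57 + 6.56 + 11.7 = 30.70 m.
Σ(b_i/K_i) = 5.87/1.87 + 6.57/27.0 + 6.56/10.8 + 11.7/799 = 4.004 d.
K_eq = L / Σ(b_i/K_i) = 30.70 / 4.004 = 7.667 m/day.
Q = K_eq · A · (Δh/L) = 7.667 × 1520 × (8.74/30.70) = 3318 m³/day.

3320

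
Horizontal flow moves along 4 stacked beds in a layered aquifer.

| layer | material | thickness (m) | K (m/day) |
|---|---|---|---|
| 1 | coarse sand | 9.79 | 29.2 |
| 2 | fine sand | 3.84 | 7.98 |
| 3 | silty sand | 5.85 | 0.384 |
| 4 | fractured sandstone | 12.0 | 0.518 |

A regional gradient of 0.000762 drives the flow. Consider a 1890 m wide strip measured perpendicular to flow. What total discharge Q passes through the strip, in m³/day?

Flow is parallel to layering, so each bed carries its own Darcy discharge and the transmissivities add.
Σ(K_i·b_i) = 29.2×9.79 + 7.98×3.84 + 0.384×5.85 + 0.518×12.0 = 325.0 m²/day.
Hydraulic gradient i = 0.000762.
Q = Σ(K_i·b_i) · W · i = 325.0 × 1890 × 0.0007620 = 468.0 m³/day.

468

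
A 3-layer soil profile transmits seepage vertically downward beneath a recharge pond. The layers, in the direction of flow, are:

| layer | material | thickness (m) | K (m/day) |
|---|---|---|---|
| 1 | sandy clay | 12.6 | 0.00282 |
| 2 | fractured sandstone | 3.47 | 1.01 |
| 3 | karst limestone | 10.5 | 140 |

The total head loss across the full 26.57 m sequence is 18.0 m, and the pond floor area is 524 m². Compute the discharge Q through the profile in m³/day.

2.11

Flow is perpendicular to layering, so the layers act in series and the equivalent K is the thickness-weighted harmonic mean.
Total thickness L = 12.6 + 3.47 + 10.5 = 26.57 m.
Σ(b_i/K_i) = 12.6/0.00282 + 3.47/1.01 + 10.5/140 = 4472 d.
K_eq = L / Σ(b_i/K_i) = 26.57 / 4472 = 0.005942 m/day.
Q = K_eq · A · (Δh/L) = 0.005942 × 524 × (18.0/26.57) = 2.109 m³/day.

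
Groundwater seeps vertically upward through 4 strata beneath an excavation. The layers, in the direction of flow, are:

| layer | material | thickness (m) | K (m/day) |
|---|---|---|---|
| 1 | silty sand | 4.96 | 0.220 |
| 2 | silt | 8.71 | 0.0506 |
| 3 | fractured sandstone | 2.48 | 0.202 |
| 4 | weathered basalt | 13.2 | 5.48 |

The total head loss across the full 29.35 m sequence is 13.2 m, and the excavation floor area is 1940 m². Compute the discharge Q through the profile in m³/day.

122

Flow is perpendicular to layering, so the layers act in series and the equivalent K is the thickness-weighted harmonic mean.
Total thickness L = 4.96 + 8.71 + 2.48 + 13.2 = 29.35 m.
Σ(b_i/K_i) = 4.96/0.220 + 8.71/0.0506 + 2.48/0.202 + 13.2/5.48 = 209.4 d.
K_eq = L / Σ(b_i/K_i) = 29.35 / 209.4 = 0.1402 m/day.
Q = K_eq · A · (Δh/L) = 0.1402 × 1940 × (13.2/29.35) = 122.3 m³/day.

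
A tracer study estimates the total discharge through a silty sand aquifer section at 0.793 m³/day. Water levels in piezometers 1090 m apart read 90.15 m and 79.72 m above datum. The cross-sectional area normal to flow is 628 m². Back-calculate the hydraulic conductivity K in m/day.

0.132

Hydraulic gradient i = (90.15 − 79.72) / 1090 = 10.43 / 1090 = 0.009569.
From Q = K·A·i, K = Q / (A·i) = 0.793 / (628.0 × 0.009569) = 0.1320 m/day.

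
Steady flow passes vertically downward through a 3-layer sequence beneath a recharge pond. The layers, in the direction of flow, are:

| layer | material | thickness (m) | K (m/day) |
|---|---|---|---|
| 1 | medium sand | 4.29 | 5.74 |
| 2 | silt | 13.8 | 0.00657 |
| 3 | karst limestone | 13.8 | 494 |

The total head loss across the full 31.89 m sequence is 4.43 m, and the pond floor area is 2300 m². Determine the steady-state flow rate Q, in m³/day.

Flow is perpendicular to layering, so the layers act in series and the equivalent K is the thickness-weighted harmonic mean.
Total thickness L = 4.29 + 13.8 + 13.8 = 31.89 m.
Σ(b_i/K_i) = 4.29/5.74 + 13.8/0.00657 + 13.8/494 = 2101 d.
K_eq = L / Σ(b_i/K_i) = 31.89 / 2101 = 0.01518 m/day.
Q = K_eq · A · (Δh/L) = 0.01518 × 2300 × (4.43/31.89) = 4.849 m³/day.

4.85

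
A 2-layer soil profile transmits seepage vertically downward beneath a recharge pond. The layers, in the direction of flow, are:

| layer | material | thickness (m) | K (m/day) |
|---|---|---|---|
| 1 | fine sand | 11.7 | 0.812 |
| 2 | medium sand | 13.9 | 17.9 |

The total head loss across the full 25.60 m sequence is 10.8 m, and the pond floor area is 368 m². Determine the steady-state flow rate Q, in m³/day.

262

Flow is perpendicular to layering, so the layers act in series and the equivalent K is the thickness-weighted harmonic mean.
Total thickness L = 11.7 + 13.9 = 25.60 m.
Σ(b_i/K_i) = 11.7/0.812 + 13.9/17.9 = 15.19 d.
K_eq = L / Σ(b_i/K_i) = 25.60 / 15.19 = 1.686 m/day.
Q = K_eq · A · (Δh/L) = 1.686 × 368 × (10.8/25.60) = 261.7 m³/day.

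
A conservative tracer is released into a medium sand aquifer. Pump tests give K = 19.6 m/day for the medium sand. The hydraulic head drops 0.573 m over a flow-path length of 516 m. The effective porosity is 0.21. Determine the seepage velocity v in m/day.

0.104

Hydraulic gradient i = Δh / L = 0.573 / 516 = 0.001110.
Darcy flux q = K · i = 19.60 × 0.001110 = 0.02177 m/day.
Seepage velocity v = q / n_e = 0.02177 / 0.21 = 0.1036 m/day.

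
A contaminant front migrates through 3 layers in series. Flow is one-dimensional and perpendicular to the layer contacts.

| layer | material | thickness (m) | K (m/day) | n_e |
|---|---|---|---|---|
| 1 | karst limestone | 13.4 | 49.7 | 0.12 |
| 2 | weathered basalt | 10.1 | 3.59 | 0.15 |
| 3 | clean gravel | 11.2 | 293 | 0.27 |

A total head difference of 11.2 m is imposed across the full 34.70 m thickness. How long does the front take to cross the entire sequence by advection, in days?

With flow normal to the layers, continuity requires the same specific discharge q through every layer.
Σ(b_i/K_i) = 13.4/49.7 + 10.1/3.59 + 11.2/293 = 3.121 d.
q = Δh / Σ(b_i/K_i) = 11.2 / 3.121 = 3.588 m/day.
In each layer the seepage velocity is v_i = q/n_i, so the layer transit time is t_i = b_i·n_i / q:
  layer 1 (karst limestone): t_1 = 13.4 × 0.12 / 3.588 = 0.4481 d
  layer 2 (weathered basalt): t_2 = 10.1 × 0.15 / 3.588 = 0.4222 d
  layer 3 (clean gravel): t_3 = 11.2 × 0.27 / 3.588 = 0.8427 d
Total t = Σ t_i = 1.713 days.

1.71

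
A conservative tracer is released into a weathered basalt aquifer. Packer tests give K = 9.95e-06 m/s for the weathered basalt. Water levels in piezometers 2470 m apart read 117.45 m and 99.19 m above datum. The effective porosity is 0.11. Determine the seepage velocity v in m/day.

0.0578

Convert K: 9.95e-06 m/s × 86400 = 0.8597 m/day.
Hydraulic gradient i = (117.45 − 99.19) / 2470 = 18.26 / 2470 = 0.007393.
Darcy flux q = K · i = 0.8597 × 0.007393 = 0.006355 m/day.
Seepage velocity v = q / n_e = 0.006355 / 0.11 = 0.05778 m/day.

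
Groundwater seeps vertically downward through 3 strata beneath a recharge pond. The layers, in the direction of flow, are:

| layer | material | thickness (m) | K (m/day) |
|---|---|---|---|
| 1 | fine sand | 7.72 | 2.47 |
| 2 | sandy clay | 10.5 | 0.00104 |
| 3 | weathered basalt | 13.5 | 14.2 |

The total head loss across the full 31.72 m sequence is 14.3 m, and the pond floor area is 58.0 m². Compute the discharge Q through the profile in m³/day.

0.0821

Flow is perpendicular to layering, so the layers act in series and the equivalent K is the thickness-weighted harmonic mean.
Total thickness L = 7.72 + 10.5 + 13.5 = 31.72 m.
Σ(b_i/K_i) = 7.72/2.47 + 10.5/0.00104 + 13.5/14.2 = 10100 d.
K_eq = L / Σ(b_i/K_i) = 31.72 / 10100 = 0.003141 m/day.
Q = K_eq · A · (Δh/L) = 0.003141 × 58.0 × (14.3/31.72) = 0.08212 m³/day.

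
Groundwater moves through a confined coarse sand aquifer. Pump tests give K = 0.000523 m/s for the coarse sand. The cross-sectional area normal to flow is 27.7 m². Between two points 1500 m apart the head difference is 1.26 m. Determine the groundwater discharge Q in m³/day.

1.05

Convert K: 0.000523 m/s × 86400 = 45.19 m/day.
Hydraulic gradient i = Δh / L = 1.26 / 1500 = 0.0008400.
Darcy's law: Q = K · A · i = 45.19 × 27.70 × 0.0008400 = 1.051 m³/day.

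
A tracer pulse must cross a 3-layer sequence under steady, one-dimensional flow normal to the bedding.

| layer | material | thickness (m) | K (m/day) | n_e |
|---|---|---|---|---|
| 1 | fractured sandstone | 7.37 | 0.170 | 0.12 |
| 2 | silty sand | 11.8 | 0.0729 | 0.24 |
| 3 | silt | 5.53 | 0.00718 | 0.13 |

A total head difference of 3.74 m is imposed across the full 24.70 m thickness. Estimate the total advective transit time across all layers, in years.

3.17

With flow normal to the layers, continuity requires the same specific discharge q through every layer.
Σ(b_i/K_i) = 7.37/0.170 + 11.8/0.0729 + 5.53/0.00718 = 975.4 d.
q = Δh / Σ(b_i/K_i) = 3.74 / 975.4 = 0.003834 m/day.
In each layer the seepage velocity is v_i = q/n_i, so the layer transit time is t_i = b_i·n_i / q:
  layer 1 (fractured sandstone): t_1 = 7.37 × 0.12 / 0.003834 = 230.7 d
  layer 2 (silty sand): t_2 = 11.8 × 0.24 / 0.003834 = 738.6 d
  layer 3 (silt): t_3 = 5.53 × 0.13 / 0.003834 = 187.5 d
Total t = Σ t_i = 1157 days = 3.167 years.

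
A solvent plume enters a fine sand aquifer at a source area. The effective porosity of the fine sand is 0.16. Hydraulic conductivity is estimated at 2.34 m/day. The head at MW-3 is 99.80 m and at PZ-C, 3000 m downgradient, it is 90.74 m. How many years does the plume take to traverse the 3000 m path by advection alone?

186

Hydraulic gradient i = (99.80 − 90.74) / 3000 = 9.06 / 3000 = 0.003020.
Darcy flux q = K · i = 2.340 × 0.003020 = 0.007067 m/day.
Seepage velocity v = q / n_e = 0.007067 / 0.16 = 0.04417 m/day.
Travel time t = L / v = 3000 / 0.04417 = 67923 days = 186.0 years.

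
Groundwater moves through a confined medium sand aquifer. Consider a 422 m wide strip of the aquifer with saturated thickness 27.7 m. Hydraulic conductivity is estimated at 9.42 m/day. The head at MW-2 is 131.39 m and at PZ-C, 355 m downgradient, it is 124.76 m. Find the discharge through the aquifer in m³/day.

2060

Cross-sectional area A = 422 × 27.7 = 11689 m².
Hydraulic gradient i = (131.39 − 124.76) / 355 = 6.63 / 355 = 0.01868.
Darcy's law: Q = K · A · i = 9.420 × 11689 × 0.01868 = 2056 m³/day.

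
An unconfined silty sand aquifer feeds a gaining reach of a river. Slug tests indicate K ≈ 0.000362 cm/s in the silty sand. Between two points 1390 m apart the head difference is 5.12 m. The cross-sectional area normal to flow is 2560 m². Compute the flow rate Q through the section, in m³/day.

Convert K: 0.000362 cm/s × 864 = 0.3128 m/day.
Hydraulic gradient i = Δh / L = 5.12 / 1390 = 0.003683.
Darcy's law: Q = K · A · i = 0.3128 × 2560 × 0.003683 = 2.949 m³/day.

2.95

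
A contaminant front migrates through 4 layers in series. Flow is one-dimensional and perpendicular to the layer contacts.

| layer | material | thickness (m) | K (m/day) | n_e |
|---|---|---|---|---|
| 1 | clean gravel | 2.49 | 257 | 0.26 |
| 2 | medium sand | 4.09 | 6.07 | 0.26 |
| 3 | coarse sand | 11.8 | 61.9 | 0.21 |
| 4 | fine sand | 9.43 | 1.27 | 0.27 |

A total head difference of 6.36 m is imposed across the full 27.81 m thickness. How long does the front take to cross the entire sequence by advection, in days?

8.79

With flow normal to the layers, continuity requires the same specific discharge q through every layer.
Σ(b_i/K_i) = 2.49/257 + 4.09/6.07 + 11.8/61.9 + 9.43/1.27 = 8.299 d.
q = Δh / Σ(b_i/K_i) = 6.36 / 8.299 = 0.7663 m/day.
In each layer the seepage velocity is v_i = q/n_i, so the layer transit time is t_i = b_i·n_i / q:
  layer 1 (clean gravel): t_1 = 2.49 × 0.26 / 0.7663 = 0.8448 d
  layer 2 (medium sand): t_2 = 4.09 × 0.26 / 0.7663 = 1.388 d
  layer 3 (coarse sand): t_3 = 11.8 × 0.21 / 0.7663 = 3.234 d
  layer 4 (fine sand): t_4 = 9.43 × 0.27 / 0.7663 = 3.322 d
Total t = Σ t_i = 8.789 days.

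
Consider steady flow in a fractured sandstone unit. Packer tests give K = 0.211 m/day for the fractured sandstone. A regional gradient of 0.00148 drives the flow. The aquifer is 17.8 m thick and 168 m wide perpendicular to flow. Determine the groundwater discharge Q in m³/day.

0.934

Cross-sectional area A = 168 × 17.8 = 2990 m².
Hydraulic gradient i = 0.00148.
Darcy's law: Q = K · A · i = 0.2110 × 2990 × 0.001480 = 0.9338 m³/day.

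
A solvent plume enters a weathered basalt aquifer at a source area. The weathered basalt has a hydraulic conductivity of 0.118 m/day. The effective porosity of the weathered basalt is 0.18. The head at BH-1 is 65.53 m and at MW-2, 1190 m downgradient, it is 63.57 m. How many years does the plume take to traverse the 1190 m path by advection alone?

Hydraulic gradient i = (65.53 − 63.57) / 1190 = 1.96 / 1190 = 0.001647.
Darcy flux q = K · i = 0.1180 × 0.001647 = 0.0001944 m/day.
Seepage velocity v = q / n_e = 0.0001944 / 0.18 = 0.001080 m/day.
Travel time t = L / v = 1190 / 0.001080 = 1.102e+06 days = 3017 years.

3020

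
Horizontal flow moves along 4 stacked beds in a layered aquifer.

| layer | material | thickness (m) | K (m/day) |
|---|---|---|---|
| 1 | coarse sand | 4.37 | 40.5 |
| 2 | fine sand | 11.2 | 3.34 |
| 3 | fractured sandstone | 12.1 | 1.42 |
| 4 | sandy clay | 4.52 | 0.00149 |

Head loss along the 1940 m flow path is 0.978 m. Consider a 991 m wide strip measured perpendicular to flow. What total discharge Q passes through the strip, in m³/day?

Flow is parallel to layering, so each bed carries its own Darcy discharge and the transmissivities add.
Σ(K_i·b_i) = 40.5×4.37 + 3.34×11.2 + 1.42×12.1 + 0.00149×4.52 = 231.6 m²/day.
Hydraulic gradient i = Δh / L = 0.978 / 1940 = 0.0005041.
Q = Σ(K_i·b_i) · W · i = 231.6 × 991 × 0.0005041 = 115.7 m³/day.

116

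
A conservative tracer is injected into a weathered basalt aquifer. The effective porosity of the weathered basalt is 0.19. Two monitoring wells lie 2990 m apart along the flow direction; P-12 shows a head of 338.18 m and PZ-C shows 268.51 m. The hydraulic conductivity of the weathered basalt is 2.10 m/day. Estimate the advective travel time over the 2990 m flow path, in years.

Hydraulic gradient i = (338.18 − 268.51) / 2990 = 69.67 / 2990 = 0.02330.
Darcy flux q = K · i = 2.100 × 0.02330 = 0.04893 m/day.
Seepage velocity v = q / n_e = 0.04893 / 0.19 = 0.2575 m/day.
Travel time t = L / v = 2990 / 0.2575 = 11610 days = 31.79 years.

31.8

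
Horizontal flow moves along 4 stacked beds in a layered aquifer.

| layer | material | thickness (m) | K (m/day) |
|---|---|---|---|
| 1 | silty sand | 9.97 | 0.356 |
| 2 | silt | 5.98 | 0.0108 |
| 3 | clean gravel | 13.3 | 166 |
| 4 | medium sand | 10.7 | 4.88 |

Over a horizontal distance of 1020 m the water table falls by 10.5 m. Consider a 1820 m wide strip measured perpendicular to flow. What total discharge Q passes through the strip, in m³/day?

Flow is parallel to layering, so each bed carries its own Darcy discharge and the transmissivities add.
Σ(K_i·b_i) = 0.356×9.97 + 0.0108×5.98 + 166×13.3 + 4.88×10.7 = 2264 m²/day.
Hydraulic gradient i = Δh / L = 10.5 / 1020 = 0.01029.
Q = Σ(K_i·b_i) · W · i = 2264 × 1820 × 0.01029 = 42410 m³/day.

42400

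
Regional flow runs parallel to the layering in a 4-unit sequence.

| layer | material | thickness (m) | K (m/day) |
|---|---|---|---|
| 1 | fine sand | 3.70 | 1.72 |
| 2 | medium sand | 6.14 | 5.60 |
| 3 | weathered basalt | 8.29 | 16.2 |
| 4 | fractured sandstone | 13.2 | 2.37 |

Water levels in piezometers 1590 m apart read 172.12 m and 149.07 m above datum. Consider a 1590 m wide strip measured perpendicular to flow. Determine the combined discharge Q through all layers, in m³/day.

4760

Flow is parallel to layering, so each bed carries its own Darcy discharge and the transmissivities add.
Σ(K_i·b_i) = 1.72×3.70 + 5.60×6.14 + 16.2×8.29 + 2.37×13.2 = 206.3 m²/day.
Hydraulic gradient i = (172.12 − 149.07) / 1590 = 23.05 / 1590 = 0.01450.
Q = Σ(K_i·b_i) · W · i = 206.3 × 1590 × 0.01450 = 4756 m³/day.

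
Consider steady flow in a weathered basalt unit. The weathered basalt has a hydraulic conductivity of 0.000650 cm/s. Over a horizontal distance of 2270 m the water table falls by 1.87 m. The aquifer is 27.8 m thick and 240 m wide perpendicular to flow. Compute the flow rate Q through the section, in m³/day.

3.09

Convert K: 0.000650 cm/s × 864 = 0.5616 m/day.
Cross-sectional area A = 240 × 27.8 = 6672 m².
Hydraulic gradient i = Δh / L = 1.87 / 2270 = 0.0008238.
Darcy's law: Q = K · A · i = 0.5616 × 6672 × 0.0008238 = 3.087 m³/day.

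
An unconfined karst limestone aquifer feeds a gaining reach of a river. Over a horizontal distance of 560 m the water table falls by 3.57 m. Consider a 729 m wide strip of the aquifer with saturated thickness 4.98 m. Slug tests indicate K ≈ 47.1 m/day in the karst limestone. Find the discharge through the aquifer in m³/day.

Cross-sectional area A = 729 × 4.98 = 3630 m².
Hydraulic gradient i = Δh / L = 3.57 / 560 = 0.006375.
Darcy's law: Q = K · A · i = 47.10 × 3630 × 0.006375 = 1090 m³/day.

1090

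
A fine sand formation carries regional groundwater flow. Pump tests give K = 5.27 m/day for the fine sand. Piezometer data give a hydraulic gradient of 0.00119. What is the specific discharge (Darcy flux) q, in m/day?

Hydraulic gradient i = 0.00119.
Specific discharge q = K · i = 5.270 × 0.001190 = 0.006271 m/day.

0.00627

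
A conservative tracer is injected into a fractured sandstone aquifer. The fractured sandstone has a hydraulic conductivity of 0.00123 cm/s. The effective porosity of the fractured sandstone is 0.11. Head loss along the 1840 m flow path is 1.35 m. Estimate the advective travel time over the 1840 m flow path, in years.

711

Convert K: 0.00123 cm/s × 864 = 1.063 m/day.
Hydraulic gradient i = Δh / L = 1.35 / 1840 = 0.0007337.
Darcy flux q = K · i = 1.063 × 0.0007337 = 0.0007797 m/day.
Seepage velocity v = q / n_e = 0.0007797 / 0.11 = 0.007088 m/day.
Travel time t = L / v = 1840 / 0.007088 = 2.596e+05 days = 710.7 years.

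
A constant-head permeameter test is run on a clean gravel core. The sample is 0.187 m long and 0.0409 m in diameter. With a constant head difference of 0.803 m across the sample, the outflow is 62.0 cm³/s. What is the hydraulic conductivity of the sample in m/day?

Cross-sectional area A = π·(d/2)² = π × (0.0409/2)² = 0.001314 m².
Convert discharge: 62.0 cm³/s = 6.200e-05 m³/s.
Darcy's law rearranged: K = Q·L / (A·Δh) = 6.200e-05 × 0.187 / (0.001314 × 0.803) = 0.01099 m/s = 949.5 m/day.

950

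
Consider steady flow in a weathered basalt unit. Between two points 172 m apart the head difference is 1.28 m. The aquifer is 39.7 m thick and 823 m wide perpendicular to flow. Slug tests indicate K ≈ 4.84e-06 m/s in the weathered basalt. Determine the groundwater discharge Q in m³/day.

102

Convert K: 4.84e-06 m/s × 86400 = 0.4182 m/day.
Cross-sectional area A = 823 × 39.7 = 32673 m².
Hydraulic gradient i = Δh / L = 1.28 / 172 = 0.007442.
Darcy's law: Q = K · A · i = 0.4182 × 32673 × 0.007442 = 101.7 m³/day.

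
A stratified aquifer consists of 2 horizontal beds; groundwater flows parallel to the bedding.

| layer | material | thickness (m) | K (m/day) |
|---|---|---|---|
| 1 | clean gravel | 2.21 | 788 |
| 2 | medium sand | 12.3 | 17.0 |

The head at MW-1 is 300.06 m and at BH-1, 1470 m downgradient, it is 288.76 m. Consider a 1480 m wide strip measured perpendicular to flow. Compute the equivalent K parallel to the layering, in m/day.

134

Flow is parallel to layering, so each bed carries its own Darcy discharge and the transmissivities add.
Σ(K_i·b_i) = 788×2.21 + 17.0×12.3 = 1951 m²/day.
Total thickness b = 14.51 m, so K_eq = Σ(K_i·b_i)/b = 134.4 m/day.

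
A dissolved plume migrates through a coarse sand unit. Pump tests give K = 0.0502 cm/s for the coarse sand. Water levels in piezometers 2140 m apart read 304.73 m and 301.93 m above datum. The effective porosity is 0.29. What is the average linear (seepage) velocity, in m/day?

0.196

Convert K: 0.0502 cm/s × 864 = 43.37 m/day.
Hydraulic gradient i = (304.73 − 301.93) / 2140 = 2.8 / 2140 = 0.001308.
Darcy flux q = K · i = 43.37 × 0.001308 = 0.05675 m/day.
Seepage velocity v = q / n_e = 0.05675 / 0.29 = 0.1957 m/day.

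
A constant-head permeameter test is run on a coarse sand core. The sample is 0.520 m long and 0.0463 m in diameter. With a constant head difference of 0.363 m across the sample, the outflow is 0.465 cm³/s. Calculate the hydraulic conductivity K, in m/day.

Cross-sectional area A = π·(d/2)² = π × (0.0463/2)² = 0.001684 m².
Convert discharge: 0.465 cm³/s = 4.650e-07 m³/s.
Darcy's law rearranged: K = Q·L / (A·Δh) = 4.650e-07 × 0.520 / (0.001684 × 0.363) = 0.0003956 m/s = 34.18 m/day.

34.2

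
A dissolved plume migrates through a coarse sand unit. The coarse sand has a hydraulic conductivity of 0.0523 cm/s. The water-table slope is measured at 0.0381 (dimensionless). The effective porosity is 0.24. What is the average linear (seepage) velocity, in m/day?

Convert K: 0.0523 cm/s × 864 = 45.19 m/day.
Hydraulic gradient i = 0.0381.
Darcy flux q = K · i = 45.19 × 0.03810 = 1.722 m/day.
Seepage velocity v = q / n_e = 1.722 / 0.24 = 7.173 m/day.

7.17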